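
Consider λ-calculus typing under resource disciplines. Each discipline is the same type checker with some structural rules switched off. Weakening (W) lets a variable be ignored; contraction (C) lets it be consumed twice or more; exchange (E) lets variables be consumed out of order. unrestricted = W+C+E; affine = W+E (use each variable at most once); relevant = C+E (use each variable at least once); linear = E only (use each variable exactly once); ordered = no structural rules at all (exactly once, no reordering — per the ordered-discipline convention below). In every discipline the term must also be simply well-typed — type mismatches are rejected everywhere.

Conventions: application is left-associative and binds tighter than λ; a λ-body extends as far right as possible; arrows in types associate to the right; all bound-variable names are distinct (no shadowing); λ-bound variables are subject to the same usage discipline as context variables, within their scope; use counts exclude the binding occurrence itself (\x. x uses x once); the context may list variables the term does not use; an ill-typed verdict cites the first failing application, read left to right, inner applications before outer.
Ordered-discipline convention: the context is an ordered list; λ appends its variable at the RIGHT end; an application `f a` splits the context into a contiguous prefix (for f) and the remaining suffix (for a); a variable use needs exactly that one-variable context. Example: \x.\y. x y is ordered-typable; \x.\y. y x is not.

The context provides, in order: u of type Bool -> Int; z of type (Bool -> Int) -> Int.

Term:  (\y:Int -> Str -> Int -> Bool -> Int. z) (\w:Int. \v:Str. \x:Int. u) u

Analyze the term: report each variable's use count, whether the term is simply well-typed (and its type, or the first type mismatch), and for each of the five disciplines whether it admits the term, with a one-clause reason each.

variable uses: u=2, z=1, y (bound)=0, w (bound)=0, v (bound)=0, x (bound)=0
use order (left to right): z, u, u
typing: the term checks, with type Int
ordered ✗ (repeated use of u ×2; needs weakening: y, w, v, x unused)
linear ✗ (repeated use of u ×2; needs weakening: y, w, v, x unused)
affine ✗ (repeated use of u ×2)
relevant ✗ (needs weakening: y, w, v, x unused)
unrestricted ✓ (type-checks (Int) and nothing is barred)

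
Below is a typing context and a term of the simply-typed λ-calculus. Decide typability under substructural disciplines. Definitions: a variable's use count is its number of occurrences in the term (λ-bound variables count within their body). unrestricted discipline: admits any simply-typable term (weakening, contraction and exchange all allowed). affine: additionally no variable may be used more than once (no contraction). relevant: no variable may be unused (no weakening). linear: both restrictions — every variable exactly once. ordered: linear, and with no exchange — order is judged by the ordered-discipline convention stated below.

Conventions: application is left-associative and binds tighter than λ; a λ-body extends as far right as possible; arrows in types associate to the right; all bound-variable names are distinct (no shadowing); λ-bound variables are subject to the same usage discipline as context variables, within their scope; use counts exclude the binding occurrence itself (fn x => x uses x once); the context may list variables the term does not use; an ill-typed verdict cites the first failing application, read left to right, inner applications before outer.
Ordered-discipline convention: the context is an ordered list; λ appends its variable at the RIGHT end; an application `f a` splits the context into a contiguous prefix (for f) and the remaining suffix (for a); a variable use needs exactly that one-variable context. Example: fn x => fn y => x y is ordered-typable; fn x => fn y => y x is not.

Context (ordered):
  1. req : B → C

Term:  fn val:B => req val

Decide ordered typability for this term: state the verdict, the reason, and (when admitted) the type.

yes — one use each (req, val); ordered split holds; term : B → C
counts: req: 1×, val (λ-bound): 1×
use order (left to right): req, val
typing: ✓ — B → C
all disciplines: ordered ✓, linear ✓, affine ✓, relevant ✓, unrestricted ✓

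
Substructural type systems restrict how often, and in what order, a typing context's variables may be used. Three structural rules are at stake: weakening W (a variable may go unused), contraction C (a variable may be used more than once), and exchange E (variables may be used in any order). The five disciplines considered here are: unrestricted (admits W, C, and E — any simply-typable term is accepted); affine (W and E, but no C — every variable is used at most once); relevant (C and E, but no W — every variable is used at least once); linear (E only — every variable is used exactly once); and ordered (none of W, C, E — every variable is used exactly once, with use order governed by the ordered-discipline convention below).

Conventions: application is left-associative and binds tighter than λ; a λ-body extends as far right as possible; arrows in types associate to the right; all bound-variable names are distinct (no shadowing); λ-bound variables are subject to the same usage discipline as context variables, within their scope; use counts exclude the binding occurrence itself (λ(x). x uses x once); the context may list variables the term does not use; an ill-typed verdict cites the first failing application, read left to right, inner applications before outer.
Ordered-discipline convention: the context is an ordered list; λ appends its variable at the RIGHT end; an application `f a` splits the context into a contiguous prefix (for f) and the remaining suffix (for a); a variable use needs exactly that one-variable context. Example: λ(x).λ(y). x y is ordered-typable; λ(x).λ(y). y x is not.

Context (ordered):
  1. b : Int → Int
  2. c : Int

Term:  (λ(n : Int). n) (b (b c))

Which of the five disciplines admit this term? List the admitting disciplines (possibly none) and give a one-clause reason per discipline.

admitted in: relevant, unrestricted
variable uses: b ×2, c ×1, n (λ-bound) ×1
order of uses: n, b, b, c
typing: the term checks, with type Int
ordered ✗ (repeated use of b ×2)
linear ✗ (repeated use of b ×2)
affine ✗ (repeated use of b ×2)
relevant ✓ (none of b, c, n goes unused)
unrestricted ✓ (simply typable at Int; W, C, E all held)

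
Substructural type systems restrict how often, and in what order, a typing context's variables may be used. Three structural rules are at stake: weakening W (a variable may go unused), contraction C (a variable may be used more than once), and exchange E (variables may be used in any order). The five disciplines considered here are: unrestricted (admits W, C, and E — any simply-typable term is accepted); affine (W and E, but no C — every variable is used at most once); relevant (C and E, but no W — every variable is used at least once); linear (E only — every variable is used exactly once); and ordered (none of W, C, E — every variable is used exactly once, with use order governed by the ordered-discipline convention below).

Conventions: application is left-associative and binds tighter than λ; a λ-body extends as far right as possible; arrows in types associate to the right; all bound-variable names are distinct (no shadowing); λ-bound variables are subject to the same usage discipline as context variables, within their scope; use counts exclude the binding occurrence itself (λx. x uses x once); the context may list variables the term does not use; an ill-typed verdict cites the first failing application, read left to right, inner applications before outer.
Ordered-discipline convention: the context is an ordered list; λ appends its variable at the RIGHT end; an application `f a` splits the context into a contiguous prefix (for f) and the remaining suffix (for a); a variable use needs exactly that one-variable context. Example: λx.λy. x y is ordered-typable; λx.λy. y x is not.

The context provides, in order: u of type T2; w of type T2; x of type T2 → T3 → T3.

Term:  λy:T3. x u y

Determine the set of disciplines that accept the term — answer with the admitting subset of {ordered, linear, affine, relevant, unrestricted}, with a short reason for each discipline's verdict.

accepted by: affine, unrestricted
use counts: u=1; w=0; x=1; y [bound]=1
use order (left to right): x, u, y
typing: the term checks, with type T3 → T3
ordered ✗ (unused: w — weakening required)
linear ✗ (unused: w — weakening required)
affine ✓ (u, w, x, y: no repeats, contraction unneeded)
relevant ✗ (unused: w — weakening required)
unrestricted ✓ (typability at T3 → T3 is all that's needed)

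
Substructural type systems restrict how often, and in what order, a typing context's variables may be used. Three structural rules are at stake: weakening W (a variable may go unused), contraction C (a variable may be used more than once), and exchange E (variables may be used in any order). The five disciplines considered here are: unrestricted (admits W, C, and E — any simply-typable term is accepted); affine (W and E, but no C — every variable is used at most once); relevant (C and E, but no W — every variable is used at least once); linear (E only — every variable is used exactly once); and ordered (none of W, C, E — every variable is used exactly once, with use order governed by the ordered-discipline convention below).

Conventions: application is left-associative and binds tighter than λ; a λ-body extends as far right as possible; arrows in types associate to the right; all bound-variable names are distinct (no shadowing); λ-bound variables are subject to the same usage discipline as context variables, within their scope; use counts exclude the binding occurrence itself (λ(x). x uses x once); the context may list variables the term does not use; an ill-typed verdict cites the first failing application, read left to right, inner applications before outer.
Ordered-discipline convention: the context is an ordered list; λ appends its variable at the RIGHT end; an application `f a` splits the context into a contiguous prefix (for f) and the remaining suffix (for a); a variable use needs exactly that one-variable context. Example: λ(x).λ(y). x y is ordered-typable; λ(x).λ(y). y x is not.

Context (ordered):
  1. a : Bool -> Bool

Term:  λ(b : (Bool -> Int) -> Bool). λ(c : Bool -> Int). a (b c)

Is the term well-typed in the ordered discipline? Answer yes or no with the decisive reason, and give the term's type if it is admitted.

yes — single-use (a, b, c), ordered derivation ok; term : ((Bool -> Int) -> Bool) -> (Bool -> Int) -> Bool
variable uses: a ×1, b (bound) ×1, c (bound) ×1
left-to-right use order: a, b, c
typing: the term checks, with type ((Bool -> Int) -> Bool) -> (Bool -> Int) -> Bool
summary: ordered ✓, linear ✓, affine ✓, relevant ✓, unrestricted ✓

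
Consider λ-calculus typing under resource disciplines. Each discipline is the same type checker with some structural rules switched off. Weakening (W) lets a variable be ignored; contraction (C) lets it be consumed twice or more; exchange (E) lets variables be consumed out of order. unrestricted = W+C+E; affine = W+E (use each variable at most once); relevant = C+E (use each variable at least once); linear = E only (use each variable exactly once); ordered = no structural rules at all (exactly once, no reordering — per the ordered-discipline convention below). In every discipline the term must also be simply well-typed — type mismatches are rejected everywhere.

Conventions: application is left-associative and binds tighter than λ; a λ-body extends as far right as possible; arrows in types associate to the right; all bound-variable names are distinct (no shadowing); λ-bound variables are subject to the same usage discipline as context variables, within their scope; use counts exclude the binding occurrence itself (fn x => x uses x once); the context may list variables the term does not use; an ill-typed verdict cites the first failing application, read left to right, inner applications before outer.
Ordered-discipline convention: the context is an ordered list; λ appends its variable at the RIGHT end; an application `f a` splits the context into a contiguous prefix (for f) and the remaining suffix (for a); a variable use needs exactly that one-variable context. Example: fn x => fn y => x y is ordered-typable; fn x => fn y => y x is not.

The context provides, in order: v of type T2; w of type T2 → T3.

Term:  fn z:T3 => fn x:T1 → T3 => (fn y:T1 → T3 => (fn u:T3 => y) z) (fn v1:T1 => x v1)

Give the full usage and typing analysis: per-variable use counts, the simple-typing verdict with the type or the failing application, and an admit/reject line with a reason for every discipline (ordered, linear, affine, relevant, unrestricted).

variable uses: v: 0; w: 0; z [bound]: 1; x [bound]: 1; y [bound]: 1; u [bound]: 0; v1 [bound]: 1
use order (left to right): y, z, x, v1
typing: the term checks, with type T3 → (T1 → T3) → T1 → T3
ordered: ✗ — v, w, u left unused
linear: ✗ — v, w, u left unused
affine: ✓ — v, w, z, x, y, u, v1: no repeats, contraction unneeded
relevant: ✗ — v, w, u left unused
unrestricted: ✓ — typability at T3 → (T1 → T3) → T1 → T3 is all that's needed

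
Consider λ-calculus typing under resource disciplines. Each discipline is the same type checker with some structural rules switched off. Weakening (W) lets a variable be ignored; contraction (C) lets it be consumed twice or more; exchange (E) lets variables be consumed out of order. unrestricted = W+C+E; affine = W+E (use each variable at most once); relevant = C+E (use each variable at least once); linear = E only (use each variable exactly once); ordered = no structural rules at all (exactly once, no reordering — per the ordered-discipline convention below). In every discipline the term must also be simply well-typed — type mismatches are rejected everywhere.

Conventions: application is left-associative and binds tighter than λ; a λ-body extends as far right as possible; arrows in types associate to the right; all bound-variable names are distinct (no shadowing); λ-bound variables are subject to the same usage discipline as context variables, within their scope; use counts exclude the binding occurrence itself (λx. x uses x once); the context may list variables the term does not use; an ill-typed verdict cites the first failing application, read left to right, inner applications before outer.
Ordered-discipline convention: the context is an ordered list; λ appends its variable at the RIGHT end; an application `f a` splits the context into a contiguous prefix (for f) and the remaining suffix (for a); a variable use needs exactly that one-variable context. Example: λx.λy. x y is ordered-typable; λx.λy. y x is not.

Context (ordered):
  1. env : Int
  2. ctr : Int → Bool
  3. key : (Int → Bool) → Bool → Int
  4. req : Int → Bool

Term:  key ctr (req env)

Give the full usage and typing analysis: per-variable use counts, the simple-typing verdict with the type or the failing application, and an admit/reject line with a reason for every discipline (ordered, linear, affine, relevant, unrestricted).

usage: env: 1×, ctr: 1×, key: 1×, req: 1×
left-to-right use order: key, ctr, req, env
typing: well-typed — term : Int
ordered: ✗, no ordered split (uses run key, ctr, req, env)
linear: ✓, single use per variable (env, ctr, key, req)
affine: ✓, env, ctr, key, req: no repeats, contraction unneeded
relevant: ✓, none of env, ctr, key, req goes unused
unrestricted: ✓, typability at Int is all that's needed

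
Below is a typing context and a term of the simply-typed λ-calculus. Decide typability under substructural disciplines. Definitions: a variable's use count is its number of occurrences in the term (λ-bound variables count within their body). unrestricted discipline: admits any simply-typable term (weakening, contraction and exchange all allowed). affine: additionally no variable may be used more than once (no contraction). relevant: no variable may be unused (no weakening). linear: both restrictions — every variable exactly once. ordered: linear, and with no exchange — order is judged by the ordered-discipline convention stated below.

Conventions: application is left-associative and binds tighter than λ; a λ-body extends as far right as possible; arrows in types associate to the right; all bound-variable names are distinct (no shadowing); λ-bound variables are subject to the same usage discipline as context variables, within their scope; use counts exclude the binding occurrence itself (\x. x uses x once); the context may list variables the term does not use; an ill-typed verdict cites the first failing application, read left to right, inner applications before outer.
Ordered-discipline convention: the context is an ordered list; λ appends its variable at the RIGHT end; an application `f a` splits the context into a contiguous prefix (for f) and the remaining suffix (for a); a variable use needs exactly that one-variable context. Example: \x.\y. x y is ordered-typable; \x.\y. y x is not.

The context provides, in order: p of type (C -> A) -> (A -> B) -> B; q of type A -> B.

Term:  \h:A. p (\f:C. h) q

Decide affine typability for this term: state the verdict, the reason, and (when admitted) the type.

yes — p, q, h, f: no repeats, contraction unneeded; term : A -> B
variable uses: p: 1, q: 1, h (λ-bound): 1, f (λ-bound): 0
left-to-right use order: p, h, q
typing: well-typed at A -> B
summary: ordered ✗ · linear ✗ · affine ✓ · relevant ✗ · unrestricted ✓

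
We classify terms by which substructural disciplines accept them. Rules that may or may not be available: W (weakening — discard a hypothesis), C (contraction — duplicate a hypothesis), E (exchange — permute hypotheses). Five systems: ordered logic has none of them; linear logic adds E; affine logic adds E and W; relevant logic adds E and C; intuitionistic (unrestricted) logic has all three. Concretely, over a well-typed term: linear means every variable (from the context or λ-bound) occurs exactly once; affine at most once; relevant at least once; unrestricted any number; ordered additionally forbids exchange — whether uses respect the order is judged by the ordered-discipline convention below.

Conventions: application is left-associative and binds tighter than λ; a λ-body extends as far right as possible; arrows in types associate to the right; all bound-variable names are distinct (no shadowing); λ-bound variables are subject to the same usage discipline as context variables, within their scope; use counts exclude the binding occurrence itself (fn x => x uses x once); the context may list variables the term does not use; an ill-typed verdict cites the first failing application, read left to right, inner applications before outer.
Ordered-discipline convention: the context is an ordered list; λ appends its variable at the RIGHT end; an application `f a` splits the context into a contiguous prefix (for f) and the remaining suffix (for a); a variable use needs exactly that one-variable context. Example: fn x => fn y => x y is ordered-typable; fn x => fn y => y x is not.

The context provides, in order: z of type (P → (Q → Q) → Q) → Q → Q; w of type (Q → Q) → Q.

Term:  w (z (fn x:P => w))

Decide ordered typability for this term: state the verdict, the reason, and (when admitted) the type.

no — repeated use of w ×2; needs weakening: x unused
counts: z=1, w=2, x [bound]=0
left-to-right use order: w, z, w
typing: the term checks, with type Q
across the five disciplines: ordered ✗ · linear ✗ · affine ✗ · relevant ✗ · unrestricted ✓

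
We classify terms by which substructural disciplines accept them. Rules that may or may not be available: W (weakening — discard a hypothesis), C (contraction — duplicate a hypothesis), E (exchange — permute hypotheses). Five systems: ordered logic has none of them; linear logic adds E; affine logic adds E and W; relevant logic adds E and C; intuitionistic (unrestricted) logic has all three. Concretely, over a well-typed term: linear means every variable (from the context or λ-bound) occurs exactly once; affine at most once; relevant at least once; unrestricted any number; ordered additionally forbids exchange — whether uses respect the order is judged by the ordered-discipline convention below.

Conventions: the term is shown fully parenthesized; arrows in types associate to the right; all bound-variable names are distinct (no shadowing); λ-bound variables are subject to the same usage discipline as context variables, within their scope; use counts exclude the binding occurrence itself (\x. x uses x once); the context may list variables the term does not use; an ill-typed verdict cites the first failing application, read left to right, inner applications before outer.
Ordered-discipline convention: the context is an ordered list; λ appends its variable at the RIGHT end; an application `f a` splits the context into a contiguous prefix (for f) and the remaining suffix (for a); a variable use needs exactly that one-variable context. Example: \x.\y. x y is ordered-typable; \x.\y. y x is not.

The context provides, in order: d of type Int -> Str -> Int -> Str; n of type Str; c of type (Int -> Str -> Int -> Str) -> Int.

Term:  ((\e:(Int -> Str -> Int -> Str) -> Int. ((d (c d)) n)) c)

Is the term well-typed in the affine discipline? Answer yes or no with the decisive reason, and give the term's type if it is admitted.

no — needs contraction — d ×2, c ×2
usage: d: 2; n: 1; c: 2; e (λ-bound): 0
uses in reading order: d, c, d, n, c
typing: ✓ — Int -> Str
all disciplines: ordered ✗, linear ✗, affine ✗, relevant ✗, unrestricted ✓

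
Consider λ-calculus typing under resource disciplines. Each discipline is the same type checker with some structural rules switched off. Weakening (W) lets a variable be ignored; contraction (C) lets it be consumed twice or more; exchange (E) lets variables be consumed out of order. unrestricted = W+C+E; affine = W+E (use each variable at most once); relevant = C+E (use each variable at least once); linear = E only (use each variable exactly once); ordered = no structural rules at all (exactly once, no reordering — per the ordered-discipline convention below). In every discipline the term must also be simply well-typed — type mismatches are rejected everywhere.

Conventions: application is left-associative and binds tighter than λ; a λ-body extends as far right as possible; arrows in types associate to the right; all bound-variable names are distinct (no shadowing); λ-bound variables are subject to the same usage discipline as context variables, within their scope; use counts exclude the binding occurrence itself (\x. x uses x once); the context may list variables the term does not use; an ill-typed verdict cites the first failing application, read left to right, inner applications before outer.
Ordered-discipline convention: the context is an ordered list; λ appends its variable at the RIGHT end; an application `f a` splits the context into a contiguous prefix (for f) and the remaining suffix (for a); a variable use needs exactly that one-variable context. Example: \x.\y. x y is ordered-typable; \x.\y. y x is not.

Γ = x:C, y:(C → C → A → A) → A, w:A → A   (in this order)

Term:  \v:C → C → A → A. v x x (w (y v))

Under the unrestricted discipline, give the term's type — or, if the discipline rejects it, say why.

term : (C → C → A → A) → A
variable uses: x: 2; y: 1; w: 1; v [bound]: 2
left-to-right use order: v, x, x, w, y, v
typing: ✓ — (C → C → A → A) → A
summary: ordered ✗; linear ✗; affine ✗; relevant ✓; unrestricted ✓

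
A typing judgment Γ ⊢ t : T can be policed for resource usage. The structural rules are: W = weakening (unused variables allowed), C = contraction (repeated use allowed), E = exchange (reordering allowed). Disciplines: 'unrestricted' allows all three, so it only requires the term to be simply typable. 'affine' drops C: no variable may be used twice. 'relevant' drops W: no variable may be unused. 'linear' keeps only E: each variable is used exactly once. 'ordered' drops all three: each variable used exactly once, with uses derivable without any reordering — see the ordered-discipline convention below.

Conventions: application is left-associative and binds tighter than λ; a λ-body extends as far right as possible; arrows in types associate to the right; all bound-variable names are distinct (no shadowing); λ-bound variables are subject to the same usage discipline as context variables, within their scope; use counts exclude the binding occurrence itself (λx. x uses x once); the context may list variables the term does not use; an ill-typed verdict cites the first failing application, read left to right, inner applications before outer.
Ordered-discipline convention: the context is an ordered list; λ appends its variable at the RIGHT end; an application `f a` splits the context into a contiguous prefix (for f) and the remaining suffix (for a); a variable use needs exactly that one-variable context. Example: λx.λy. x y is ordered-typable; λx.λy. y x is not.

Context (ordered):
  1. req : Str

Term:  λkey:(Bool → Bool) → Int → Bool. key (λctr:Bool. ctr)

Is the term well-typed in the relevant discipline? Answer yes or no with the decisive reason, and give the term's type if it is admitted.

no — req left unused
use counts: req: 0; key (bound): 1; ctr (bound): 1
left-to-right use order: key, ctr
typing: well-typed at ((Bool → Bool) → Int → Bool) → Int → Bool
all disciplines: ordered ✗, linear ✗, affine ✓, relevant ✗, unrestricted ✓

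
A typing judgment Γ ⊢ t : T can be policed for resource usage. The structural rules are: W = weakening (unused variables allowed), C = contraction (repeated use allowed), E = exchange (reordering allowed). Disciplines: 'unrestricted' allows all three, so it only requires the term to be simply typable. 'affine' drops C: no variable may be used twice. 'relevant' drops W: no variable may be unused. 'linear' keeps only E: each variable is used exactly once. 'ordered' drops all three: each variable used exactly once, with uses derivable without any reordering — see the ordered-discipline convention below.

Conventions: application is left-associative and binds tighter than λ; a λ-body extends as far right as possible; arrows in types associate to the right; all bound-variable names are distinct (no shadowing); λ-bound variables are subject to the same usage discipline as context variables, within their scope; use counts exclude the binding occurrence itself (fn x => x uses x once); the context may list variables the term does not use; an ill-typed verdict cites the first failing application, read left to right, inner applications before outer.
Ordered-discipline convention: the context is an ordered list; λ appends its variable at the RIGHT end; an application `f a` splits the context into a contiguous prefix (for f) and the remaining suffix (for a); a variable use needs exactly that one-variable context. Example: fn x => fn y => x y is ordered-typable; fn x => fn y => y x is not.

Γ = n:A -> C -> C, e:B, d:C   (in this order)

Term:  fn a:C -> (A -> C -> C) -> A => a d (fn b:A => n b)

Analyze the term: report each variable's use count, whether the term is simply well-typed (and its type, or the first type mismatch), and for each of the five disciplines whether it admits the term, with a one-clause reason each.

use counts: n: 1×; e: 0×; d: 1×; a (λ-bound): 1×; b (λ-bound): 1×
uses in reading order: a, d, n, b
typing: ✓ — (C -> (A -> C -> C) -> A) -> A
ordered: ✗ — needs weakening: e unused
linear: ✗ — needs weakening: e unused
affine: ✓ — n, e, d, a, b: no repeats, contraction unneeded
relevant: ✗ — needs weakening: e unused
unrestricted: ✓ — type-checks ((C -> (A -> C -> C) -> A) -> A) and nothing is barred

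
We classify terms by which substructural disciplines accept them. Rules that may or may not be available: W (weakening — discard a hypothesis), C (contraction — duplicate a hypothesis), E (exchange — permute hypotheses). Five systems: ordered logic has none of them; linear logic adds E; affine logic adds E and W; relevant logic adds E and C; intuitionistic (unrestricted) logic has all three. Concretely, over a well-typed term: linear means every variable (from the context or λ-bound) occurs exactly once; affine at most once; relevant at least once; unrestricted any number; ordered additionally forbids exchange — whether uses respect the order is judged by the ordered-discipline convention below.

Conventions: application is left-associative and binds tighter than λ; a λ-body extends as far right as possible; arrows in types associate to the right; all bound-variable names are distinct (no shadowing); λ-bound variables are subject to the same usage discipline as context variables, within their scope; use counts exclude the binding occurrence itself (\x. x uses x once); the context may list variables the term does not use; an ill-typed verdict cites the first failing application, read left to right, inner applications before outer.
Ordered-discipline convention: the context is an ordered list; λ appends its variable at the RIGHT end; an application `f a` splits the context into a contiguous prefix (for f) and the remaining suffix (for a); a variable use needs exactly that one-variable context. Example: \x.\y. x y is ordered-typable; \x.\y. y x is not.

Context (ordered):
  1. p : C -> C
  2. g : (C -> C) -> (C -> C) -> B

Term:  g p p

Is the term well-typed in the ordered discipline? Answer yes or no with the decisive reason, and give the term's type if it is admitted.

no — p ×2 used more than once (contraction)
usage: p: 2; g: 1
uses in reading order: g, p, p
typing: the term checks, with type B
across the five disciplines: ordered ✗ | linear ✗ | affine ✗ | relevant ✓ | unrestricted ✓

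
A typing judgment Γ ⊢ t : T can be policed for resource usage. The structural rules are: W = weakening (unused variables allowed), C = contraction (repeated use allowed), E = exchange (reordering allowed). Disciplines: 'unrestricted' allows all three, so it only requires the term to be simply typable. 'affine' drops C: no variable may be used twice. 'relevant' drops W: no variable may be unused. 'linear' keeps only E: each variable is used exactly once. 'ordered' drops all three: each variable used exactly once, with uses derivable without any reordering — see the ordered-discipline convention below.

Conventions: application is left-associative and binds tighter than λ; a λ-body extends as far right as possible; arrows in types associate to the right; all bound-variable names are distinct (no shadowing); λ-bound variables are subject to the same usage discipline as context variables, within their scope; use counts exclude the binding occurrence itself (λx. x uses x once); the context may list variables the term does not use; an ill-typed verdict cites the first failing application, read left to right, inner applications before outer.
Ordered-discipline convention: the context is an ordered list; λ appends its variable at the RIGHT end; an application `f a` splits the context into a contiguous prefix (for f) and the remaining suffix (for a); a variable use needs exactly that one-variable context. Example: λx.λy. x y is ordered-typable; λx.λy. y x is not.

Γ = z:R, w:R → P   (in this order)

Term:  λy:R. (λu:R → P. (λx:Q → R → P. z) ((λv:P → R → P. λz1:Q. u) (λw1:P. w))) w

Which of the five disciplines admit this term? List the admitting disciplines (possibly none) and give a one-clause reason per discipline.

admitting disciplines: unrestricted
usage: z: 1×, w: 2×, y (bound): 0×, u (bound): 1×, x (bound): 0×, v (bound): 0×, z1 (bound): 0×, w1 (bound): 0×
left-to-right use order: z, u, w, w
typing: the term checks, with type R → R
ordered: ✗, w ×2 used more than once (contraction); needs weakening: y, x, v, z1, w1 unused
linear: ✗, w ×2 used more than once (contraction); needs weakening: y, x, v, z1, w1 unused
affine: ✗, w ×2 used more than once (contraction)
relevant: ✗, needs weakening: y, x, v, z1, w1 unused
unrestricted: ✓, typability at R → R is all that's needed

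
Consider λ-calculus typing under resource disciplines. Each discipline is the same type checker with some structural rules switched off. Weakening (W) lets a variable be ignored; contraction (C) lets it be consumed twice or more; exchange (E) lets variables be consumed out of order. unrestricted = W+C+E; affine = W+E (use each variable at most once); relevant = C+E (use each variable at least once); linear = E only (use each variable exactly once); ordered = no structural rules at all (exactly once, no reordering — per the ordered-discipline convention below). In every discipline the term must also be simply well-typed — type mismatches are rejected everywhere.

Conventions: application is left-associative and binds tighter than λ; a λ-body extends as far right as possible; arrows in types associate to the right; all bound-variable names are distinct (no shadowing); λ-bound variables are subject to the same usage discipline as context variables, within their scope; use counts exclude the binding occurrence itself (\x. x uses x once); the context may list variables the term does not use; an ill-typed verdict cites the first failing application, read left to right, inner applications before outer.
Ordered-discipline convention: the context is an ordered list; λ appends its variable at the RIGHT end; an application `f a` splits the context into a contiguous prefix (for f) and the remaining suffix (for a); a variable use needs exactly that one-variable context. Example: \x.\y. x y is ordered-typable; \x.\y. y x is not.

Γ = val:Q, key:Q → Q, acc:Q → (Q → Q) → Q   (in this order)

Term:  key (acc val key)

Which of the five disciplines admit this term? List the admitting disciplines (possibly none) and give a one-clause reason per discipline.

admitted by: relevant, unrestricted
counts: val ×1, key ×2, acc ×1
use order (left to right): key, acc, val, key
typing: well-typed at Q
ordered: ✗, repeated use of key ×2
linear: ✗, repeated use of key ×2
affine: ✗, repeated use of key ×2
relevant: ✓, at least one use each (val, key, acc)
unrestricted: ✓, typability at Q is all that's needed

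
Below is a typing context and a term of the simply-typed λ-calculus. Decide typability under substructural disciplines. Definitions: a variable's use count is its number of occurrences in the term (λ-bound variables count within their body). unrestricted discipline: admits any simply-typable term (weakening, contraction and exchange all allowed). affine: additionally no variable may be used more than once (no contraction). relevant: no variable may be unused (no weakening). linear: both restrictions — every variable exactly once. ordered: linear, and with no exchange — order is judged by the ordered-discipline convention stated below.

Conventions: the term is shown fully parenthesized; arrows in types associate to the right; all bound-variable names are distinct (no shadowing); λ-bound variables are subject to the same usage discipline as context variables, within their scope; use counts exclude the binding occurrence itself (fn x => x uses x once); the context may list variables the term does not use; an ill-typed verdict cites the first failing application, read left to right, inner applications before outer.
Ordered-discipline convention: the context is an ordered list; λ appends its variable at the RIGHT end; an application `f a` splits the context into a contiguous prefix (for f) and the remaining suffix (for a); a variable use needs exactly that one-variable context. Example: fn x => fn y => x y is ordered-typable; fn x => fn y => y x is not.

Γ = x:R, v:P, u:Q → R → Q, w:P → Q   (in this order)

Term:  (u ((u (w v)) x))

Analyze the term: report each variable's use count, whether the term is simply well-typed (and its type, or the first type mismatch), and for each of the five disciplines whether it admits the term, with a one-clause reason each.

variable uses: x: 1×; v: 1×; u: 2×; w: 1×
use order (left to right): u, u, w, v, x
typing: well-typed at R → Q
ordered: ✗ — u ×2 used more than once (contraction)
linear: ✗ — u ×2 used more than once (contraction)
affine: ✗ — u ×2 used more than once (contraction)
relevant: ✓ — every one of x, v, u, w appears
unrestricted: ✓ — typability at R → Q is all that's needed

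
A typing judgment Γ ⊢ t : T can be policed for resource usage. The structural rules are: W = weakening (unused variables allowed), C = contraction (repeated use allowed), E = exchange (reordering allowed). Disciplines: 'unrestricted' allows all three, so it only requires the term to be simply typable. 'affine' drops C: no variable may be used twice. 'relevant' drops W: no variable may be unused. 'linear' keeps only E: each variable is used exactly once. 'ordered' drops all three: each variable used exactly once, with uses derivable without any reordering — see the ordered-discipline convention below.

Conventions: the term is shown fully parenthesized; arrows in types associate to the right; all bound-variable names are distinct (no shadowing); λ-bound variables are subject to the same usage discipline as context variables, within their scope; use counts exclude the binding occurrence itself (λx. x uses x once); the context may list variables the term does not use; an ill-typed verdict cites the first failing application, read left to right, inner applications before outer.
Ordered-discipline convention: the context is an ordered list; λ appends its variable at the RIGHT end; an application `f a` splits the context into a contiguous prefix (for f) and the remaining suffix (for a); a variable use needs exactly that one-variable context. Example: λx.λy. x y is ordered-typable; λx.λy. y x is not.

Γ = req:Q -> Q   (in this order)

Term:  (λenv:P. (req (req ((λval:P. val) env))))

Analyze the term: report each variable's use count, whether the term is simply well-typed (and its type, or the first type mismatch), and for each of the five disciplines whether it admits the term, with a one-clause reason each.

usage: req: 2; env (λ-bound): 1; val (λ-bound): 1
left-to-right use order: req, req, val, env
typing: ill-typed: an argument P mismatches the expected Q
ordered: ✗, the type mismatch rejects it
linear: ✗, not simply typable
affine: ✗, fails simple typing
relevant: ✗, a type mismatch blocks all five
unrestricted: ✗, the type mismatch rejects it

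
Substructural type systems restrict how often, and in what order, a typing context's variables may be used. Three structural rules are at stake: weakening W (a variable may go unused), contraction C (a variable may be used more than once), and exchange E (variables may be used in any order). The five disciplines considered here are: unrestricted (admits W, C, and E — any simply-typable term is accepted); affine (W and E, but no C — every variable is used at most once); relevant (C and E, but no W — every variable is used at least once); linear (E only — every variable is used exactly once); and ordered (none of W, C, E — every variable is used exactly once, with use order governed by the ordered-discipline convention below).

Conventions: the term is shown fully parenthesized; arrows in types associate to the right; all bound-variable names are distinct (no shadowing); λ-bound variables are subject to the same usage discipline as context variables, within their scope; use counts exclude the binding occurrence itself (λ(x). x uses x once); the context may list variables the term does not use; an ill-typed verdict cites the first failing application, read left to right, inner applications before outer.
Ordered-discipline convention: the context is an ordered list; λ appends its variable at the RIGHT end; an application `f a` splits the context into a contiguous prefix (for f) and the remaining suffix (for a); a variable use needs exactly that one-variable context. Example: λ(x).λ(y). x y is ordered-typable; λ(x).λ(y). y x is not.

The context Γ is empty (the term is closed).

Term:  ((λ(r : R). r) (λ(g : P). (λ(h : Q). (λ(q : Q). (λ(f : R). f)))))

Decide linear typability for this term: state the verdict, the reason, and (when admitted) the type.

no — the type mismatch rejects it
counts: r [bound]=1, g [bound]=0, h [bound]=0, q [bound]=0, f [bound]=1
use order (left to right): r, f
typing: ill-typed: argument of type P → Q → Q → R → R where R is required
across the five disciplines: ordered ✗, linear ✗, affine ✗, relevant ✗, unrestricted ✗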